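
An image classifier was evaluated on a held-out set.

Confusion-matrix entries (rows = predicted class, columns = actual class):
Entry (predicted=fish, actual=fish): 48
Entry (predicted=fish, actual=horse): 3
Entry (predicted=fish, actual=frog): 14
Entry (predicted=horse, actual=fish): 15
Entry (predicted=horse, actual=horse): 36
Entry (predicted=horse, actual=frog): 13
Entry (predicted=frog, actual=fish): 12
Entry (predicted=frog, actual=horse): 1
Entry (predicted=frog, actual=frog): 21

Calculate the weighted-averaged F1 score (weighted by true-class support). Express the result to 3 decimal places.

Per-class F1 score (2·TP/(2·TP+FP+FN)):
  fish: TP=48, FP=3+14=17, FN=15+12=27 → 96/140 = 0.6857
  horse: TP=36, FP=15+13=28, FN=3+1=4 → 72/104 = 0.6923
  frog: TP=21, FP=12+1=13, FN=14+13=27 → 42/82 = 0.5122
Weighted-F1 score = Σ (supportᵢ/N)·F1 scoreᵢ with N=163: (75/163)·0.6857 + (40/163)·0.6923 + (48/163)·0.5122 = 0.636

0.636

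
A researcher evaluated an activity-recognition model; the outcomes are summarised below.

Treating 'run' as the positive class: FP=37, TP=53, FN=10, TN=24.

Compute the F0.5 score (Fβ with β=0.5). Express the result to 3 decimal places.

0.626

Fβ = (1+β²)·TP / ((1+β²)·TP + β²·FN + FP), with β²=1/4
= 1.25·53 / (1.25·53 + 0.25·10 + 37) = 0.626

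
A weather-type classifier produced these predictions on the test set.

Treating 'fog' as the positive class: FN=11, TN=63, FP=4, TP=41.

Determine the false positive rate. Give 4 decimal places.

FPR = FP/(FP+TN) = 4/(4+63) = 0.0597

0.0597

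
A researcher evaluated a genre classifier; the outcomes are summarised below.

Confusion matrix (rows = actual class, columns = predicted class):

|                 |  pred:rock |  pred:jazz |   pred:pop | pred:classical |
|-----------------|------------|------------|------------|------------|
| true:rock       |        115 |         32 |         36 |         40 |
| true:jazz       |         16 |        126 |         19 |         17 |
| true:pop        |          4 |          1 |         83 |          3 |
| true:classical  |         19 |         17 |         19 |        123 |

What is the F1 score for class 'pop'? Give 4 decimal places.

0.6694

F1 score = 2·TP/(2·TP+FP+FN).
pop: TP=83, FP=36+19+19=74, FN=4+1+3=8 → 166/248 = 0.66935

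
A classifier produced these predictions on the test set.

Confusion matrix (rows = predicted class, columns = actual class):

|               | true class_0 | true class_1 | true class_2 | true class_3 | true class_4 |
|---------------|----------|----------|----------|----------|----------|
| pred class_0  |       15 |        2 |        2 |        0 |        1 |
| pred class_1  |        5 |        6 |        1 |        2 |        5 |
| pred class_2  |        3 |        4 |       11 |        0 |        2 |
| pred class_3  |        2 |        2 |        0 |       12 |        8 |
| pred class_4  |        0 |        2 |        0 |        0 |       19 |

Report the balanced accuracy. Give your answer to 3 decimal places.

0.632

Balanced accuracy = mean of per-class recall.
  class_0: recall = 15/25 = 0.6000
  class_1: recall = 6/16 = 0.3750
  class_2: recall = 11/14 = 0.7857
  class_3: recall = 12/14 = 0.8571
  class_4: recall = 19/35 = 0.5429
Mean = (0.6000 + 0.3750 + 0.7857 + 0.8571 + 0.5429) / 5 = 0.632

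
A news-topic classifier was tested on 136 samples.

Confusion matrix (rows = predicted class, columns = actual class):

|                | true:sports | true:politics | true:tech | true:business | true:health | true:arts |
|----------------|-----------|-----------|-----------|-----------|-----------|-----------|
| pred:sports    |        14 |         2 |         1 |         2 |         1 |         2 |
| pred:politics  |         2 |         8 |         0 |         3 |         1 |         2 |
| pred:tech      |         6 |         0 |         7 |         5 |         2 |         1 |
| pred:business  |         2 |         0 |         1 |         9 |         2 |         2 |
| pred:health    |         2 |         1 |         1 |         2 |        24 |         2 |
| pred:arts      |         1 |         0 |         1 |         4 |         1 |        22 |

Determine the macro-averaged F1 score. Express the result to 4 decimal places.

0.5893

Per-class F1 score (2·TP/(2·TP+FP+FN)):
  sports: TP=14, FP=2+1+2+1+2=8, FN=2+6+2+2+1=13 → 28/49 = 0.57143
  politics: TP=8, FP=2+0+3+1+2=8, FN=2+0+0+1+0=3 → 16/27 = 0.59259
  tech: TP=7, FP=6+0+5+2+1=14, FN=1+0+1+1+1=4 → 14/32 = 0.43750
  business: TP=9, FP=2+0+1+2+2=7, FN=2+3+5+2+4=16 → 18/41 = 0.43902
  health: TP=24, FP=2+1+1+2+2=8, FN=1+1+2+2+1=7 → 48/63 = 0.76190
  arts: TP=22, FP=1+0+1+4+1=7, FN=2+2+1+2+2=9 → 44/60 = 0.73333
Macro-F1 score = mean = (0.57143 + 0.59259 + 0.43750 + 0.43902 + 0.76190 + 0.73333) / 6 = 0.5893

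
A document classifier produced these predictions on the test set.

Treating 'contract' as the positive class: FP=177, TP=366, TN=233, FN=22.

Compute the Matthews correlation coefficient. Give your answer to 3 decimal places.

MCC = (TP·TN − FP·FN) / √((TP+FP)(TP+FN)(TN+FP)(TN+FN))
Numerator = 366·233 − 177·22 = 81384
Denominator = √(543·388·410·255) = √22027012200 = 148414.9999
MCC = 81384 / 148414.9999 = 0.548

0.548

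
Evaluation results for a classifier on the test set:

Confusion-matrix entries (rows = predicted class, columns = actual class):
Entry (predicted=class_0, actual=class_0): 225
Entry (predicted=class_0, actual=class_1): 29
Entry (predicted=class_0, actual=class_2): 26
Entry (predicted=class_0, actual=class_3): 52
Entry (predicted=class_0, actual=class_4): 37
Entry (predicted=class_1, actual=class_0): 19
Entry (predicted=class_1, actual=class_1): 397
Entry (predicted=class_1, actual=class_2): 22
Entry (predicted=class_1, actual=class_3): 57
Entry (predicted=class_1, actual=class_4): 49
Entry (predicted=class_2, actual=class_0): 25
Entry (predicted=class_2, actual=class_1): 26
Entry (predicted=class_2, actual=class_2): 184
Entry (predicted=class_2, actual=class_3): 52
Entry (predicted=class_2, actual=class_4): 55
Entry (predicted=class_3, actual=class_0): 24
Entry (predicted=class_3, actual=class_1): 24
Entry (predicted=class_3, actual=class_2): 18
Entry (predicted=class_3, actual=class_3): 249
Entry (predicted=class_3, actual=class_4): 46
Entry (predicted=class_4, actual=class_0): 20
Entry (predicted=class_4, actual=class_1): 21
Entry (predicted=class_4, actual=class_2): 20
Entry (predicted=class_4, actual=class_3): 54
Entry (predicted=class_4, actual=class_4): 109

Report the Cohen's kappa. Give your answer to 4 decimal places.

0.5348

Observed agreement pₒ = trace/N = 1164/1840 = 0.63261
Expected agreement pₑ = Σ (rowᵢ·colᵢ)/N² = (313·369 + 497·544 + 270·342 + 464·361 + 296·224)/1840² = 0.21031
κ = (pₒ − pₑ)/(1 − pₑ) = (0.63261 − 0.21031)/(1 − 0.21031) = 0.5348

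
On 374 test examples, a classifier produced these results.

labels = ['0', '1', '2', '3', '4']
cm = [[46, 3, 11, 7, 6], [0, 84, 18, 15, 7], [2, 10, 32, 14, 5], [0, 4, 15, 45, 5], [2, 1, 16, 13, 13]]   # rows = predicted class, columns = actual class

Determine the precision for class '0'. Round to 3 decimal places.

0.630

Treat '0' as positive and all other classes as negative.
precision = TP/(TP+FP).
0: TP=46, FP=3+11+7+6=27 → 46/73 = 0.6301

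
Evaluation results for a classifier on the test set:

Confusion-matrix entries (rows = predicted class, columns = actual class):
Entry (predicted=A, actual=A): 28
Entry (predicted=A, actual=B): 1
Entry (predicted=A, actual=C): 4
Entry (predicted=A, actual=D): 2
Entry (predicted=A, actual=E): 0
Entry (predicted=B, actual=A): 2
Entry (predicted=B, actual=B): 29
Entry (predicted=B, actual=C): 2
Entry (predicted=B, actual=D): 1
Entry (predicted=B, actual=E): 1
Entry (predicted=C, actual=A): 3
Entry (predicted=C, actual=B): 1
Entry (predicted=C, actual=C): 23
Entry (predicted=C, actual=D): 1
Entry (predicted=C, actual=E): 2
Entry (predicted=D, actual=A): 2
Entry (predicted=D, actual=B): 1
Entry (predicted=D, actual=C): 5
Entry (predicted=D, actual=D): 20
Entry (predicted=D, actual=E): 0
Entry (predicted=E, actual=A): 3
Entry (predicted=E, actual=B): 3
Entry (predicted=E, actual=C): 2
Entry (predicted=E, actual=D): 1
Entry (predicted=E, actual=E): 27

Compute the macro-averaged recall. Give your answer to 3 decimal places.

0.781

Per-class recall (TP/(TP+FN)):
  A: TP=28, FN=2+3+2+3=10 → 28/38 = 0.7368
  B: TP=29, FN=1+1+1+3=6 → 29/35 = 0.8286
  C: TP=23, FN=4+2+5+2=13 → 23/36 = 0.6389
  D: TP=20, FN=2+1+1+1=5 → 20/25 = 0.8000
  E: TP=27, FN=0+1+2+0=3 → 27/30 = 0.9000
Macro-recall = mean = (0.7368 + 0.8286 + 0.6389 + 0.8000 + 0.9000) / 5 = 0.781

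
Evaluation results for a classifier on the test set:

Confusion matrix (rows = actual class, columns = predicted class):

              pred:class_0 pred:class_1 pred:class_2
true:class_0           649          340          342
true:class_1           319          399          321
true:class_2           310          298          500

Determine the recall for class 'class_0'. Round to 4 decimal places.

recall = TP/(TP+FN).
class_0: TP=649, FN=340+342=682 → 649/1331 = 0.48760

0.4876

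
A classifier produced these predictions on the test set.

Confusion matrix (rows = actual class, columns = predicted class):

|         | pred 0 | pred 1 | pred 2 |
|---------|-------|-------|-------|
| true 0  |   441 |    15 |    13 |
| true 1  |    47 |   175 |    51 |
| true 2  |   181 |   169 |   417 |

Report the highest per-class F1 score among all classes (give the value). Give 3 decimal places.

0.775

Per-class F1 score (2·TP/(2·TP+FP+FN)):
  0: TP=441, FP=47+181=228, FN=15+13=28 → 882/1138 = 0.7750
  1: TP=175, FP=15+169=184, FN=47+51=98 → 350/632 = 0.5538
  2: TP=417, FP=13+51=64, FN=181+169=350 → 834/1248 = 0.6683
Highest is class '0' with F1 score = 0.775.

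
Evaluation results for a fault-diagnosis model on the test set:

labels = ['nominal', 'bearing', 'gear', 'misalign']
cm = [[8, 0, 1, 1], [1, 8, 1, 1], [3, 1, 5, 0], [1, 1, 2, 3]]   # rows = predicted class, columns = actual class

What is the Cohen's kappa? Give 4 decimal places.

Observed agreement pₒ = trace/N = 24/37 = 0.64865
Expected agreement pₑ = Σ (rowᵢ·colᵢ)/N² = (13·10 + 10·11 + 9·9 + 5·7)/37² = 0.26004
κ = (pₒ − pₑ)/(1 − pₑ) = (0.64865 − 0.26004)/(1 − 0.26004) = 0.5252

0.5252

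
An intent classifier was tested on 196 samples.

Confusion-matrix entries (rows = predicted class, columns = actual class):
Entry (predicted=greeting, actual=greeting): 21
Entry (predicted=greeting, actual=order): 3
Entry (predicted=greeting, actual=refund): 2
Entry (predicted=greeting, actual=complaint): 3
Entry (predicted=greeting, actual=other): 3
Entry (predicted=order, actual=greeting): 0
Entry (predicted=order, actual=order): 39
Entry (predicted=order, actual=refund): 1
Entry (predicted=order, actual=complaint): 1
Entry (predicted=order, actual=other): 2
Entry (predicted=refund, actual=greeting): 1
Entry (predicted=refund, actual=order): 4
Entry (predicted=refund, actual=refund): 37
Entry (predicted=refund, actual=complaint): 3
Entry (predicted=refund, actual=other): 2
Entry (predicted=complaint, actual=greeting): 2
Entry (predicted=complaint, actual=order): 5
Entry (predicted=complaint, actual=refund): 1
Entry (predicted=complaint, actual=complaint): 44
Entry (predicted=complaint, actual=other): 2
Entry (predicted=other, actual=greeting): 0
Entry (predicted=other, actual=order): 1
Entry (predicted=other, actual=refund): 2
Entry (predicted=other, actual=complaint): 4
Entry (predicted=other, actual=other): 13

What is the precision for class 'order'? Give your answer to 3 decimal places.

0.907

Treat 'order' as positive and all other classes as negative.
precision = TP/(TP+FP).
order: TP=39, FP=0+1+1+2=4 → 39/43 = 0.9070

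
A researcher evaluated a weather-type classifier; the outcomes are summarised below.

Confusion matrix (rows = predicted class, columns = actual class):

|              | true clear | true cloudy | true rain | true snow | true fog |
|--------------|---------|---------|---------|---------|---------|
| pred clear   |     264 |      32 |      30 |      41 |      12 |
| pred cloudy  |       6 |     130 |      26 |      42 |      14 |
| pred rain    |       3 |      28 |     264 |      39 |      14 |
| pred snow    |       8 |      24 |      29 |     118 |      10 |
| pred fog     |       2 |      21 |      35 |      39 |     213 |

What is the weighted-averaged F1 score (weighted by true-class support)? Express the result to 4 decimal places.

Per-class F1 score (2·TP/(2·TP+FP+FN)):
  clear: TP=264, FP=32+30+41+12=115, FN=6+3+8+2=19 → 528/662 = 0.79758
  cloudy: TP=130, FP=6+26+42+14=88, FN=32+28+24+21=105 → 260/453 = 0.57395
  rain: TP=264, FP=3+28+39+14=84, FN=30+26+29+35=120 → 528/732 = 0.72131
  snow: TP=118, FP=8+24+29+10=71, FN=41+42+39+39=161 → 236/468 = 0.50427
  fog: TP=213, FP=2+21+35+39=97, FN=12+14+14+10=50 → 426/573 = 0.74346
Weighted-F1 score = Σ (supportᵢ/N)·F1 scoreᵢ with N=1444: (283/1444)·0.79758 + (235/1444)·0.57395 + (384/1444)·0.72131 + (279/1444)·0.50427 + (263/1444)·0.74346 = 0.6744

0.6744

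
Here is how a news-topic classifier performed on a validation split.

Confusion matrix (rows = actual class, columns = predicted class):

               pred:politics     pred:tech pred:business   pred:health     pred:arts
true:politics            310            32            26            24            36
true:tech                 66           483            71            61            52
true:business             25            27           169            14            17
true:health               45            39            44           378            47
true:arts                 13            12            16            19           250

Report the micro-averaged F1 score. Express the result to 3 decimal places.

0.699

Micro-averaging pools counts across classes: ΣTP=1590, ΣFP=686, ΣFN=686.
Micro-F1 score = 2·TP/(2·TP+FP+FN) on pooled counts = 0.699 (equals overall accuracy in single-label multiclass).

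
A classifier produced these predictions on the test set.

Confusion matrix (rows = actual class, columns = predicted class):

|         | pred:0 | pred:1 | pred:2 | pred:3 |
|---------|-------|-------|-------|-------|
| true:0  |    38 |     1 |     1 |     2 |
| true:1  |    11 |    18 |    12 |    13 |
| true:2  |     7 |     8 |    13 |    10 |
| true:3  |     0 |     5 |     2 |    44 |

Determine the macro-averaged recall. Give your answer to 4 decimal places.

0.6107

Per-class recall (TP/(TP+FN)):
  0: TP=38, FN=1+1+2=4 → 38/42 = 0.90476
  1: TP=18, FN=11+12+13=36 → 18/54 = 0.33333
  2: TP=13, FN=7+8+10=25 → 13/38 = 0.34211
  3: TP=44, FN=0+5+2=7 → 44/51 = 0.86275
Macro-recall = mean = (0.90476 + 0.33333 + 0.34211 + 0.86275) / 4 = 0.6107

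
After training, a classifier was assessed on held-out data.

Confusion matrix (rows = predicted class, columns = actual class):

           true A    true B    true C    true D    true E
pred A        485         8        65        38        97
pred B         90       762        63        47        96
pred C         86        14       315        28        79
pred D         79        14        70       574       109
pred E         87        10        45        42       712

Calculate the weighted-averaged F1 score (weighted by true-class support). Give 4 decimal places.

0.7041

Per-class F1 score (2·TP/(2·TP+FP+FN)):
  A: TP=485, FP=8+65+38+97=208, FN=90+86+79+87=342 → 970/1520 = 0.63816
  B: TP=762, FP=90+63+47+96=296, FN=8+14+14+10=46 → 1524/1866 = 0.81672
  C: TP=315, FP=86+14+28+79=207, FN=65+63+70+45=243 → 630/1080 = 0.58333
  D: TP=574, FP=79+14+70+109=272, FN=38+47+28+42=155 → 1148/1575 = 0.72889
  E: TP=712, FP=87+10+45+42=184, FN=97+96+79+109=381 → 1424/1989 = 0.71594
Weighted-F1 score = Σ (supportᵢ/N)·F1 scoreᵢ with N=4015: (827/4015)·0.63816 + (808/4015)·0.81672 + (558/4015)·0.58333 + (729/4015)·0.72889 + (1093/4015)·0.71594 = 0.7041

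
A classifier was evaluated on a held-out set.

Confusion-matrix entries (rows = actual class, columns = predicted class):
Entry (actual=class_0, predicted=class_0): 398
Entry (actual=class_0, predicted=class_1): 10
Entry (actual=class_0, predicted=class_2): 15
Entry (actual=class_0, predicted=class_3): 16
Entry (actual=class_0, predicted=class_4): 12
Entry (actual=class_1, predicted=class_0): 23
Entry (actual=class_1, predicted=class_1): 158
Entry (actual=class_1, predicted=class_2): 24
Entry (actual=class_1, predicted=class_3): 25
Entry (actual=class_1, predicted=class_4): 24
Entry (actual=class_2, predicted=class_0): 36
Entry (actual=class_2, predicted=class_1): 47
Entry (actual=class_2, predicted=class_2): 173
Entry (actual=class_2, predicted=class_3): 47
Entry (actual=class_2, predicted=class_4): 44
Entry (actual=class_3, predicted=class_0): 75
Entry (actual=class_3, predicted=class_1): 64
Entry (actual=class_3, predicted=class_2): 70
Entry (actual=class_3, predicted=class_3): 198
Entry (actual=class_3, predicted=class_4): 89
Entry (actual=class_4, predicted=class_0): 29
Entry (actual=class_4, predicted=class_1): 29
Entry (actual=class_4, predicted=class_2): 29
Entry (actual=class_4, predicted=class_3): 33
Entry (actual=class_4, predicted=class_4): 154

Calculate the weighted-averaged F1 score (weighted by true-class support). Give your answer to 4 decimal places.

Per-class F1 score (2·TP/(2·TP+FP+FN)):
  class_0: TP=398, FP=23+36+75+29=163, FN=10+15+16+12=53 → 796/1012 = 0.78656
  class_1: TP=158, FP=10+47+64+29=150, FN=23+24+25+24=96 → 316/562 = 0.56228
  class_2: TP=173, FP=15+24+70+29=138, FN=36+47+47+44=174 → 346/658 = 0.52584
  class_3: TP=198, FP=16+25+47+33=121, FN=75+64+70+89=298 → 396/815 = 0.48589
  class_4: TP=154, FP=12+24+44+89=169, FN=29+29+29+33=120 → 308/597 = 0.51591
Weighted-F1 score = Σ (supportᵢ/N)·F1 scoreᵢ with N=1822: (451/1822)·0.78656 + (254/1822)·0.56228 + (347/1822)·0.52584 + (496/1822)·0.48589 + (274/1822)·0.51591 = 0.5831

0.5831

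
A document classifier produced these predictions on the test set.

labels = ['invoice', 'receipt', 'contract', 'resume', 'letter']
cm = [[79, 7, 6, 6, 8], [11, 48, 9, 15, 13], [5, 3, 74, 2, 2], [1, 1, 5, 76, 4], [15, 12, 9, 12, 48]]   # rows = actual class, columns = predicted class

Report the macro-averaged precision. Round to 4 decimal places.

Per-class precision (TP/(TP+FP)):
  invoice: TP=79, FP=11+5+1+15=32 → 79/111 = 0.71171
  receipt: TP=48, FP=7+3+1+12=23 → 48/71 = 0.67606
  contract: TP=74, FP=6+9+5+9=29 → 74/103 = 0.71845
  resume: TP=76, FP=6+15+2+12=35 → 76/111 = 0.68468
  letter: TP=48, FP=8+13+2+4=27 → 48/75 = 0.64000
Macro-precision = mean = (0.71171 + 0.67606 + 0.71845 + 0.68468 + 0.64000) / 5 = 0.6862

0.6862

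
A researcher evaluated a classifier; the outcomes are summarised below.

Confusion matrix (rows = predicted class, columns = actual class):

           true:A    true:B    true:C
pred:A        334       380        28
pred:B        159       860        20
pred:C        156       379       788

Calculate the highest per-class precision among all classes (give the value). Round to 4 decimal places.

0.8277

Per-class precision (TP/(TP+FP)):
  A: TP=334, FP=380+28=408 → 334/742 = 0.45013
  B: TP=860, FP=159+20=179 → 860/1039 = 0.82772
  C: TP=788, FP=156+379=535 → 788/1323 = 0.59562
Highest is class 'B' with precision = 0.8277.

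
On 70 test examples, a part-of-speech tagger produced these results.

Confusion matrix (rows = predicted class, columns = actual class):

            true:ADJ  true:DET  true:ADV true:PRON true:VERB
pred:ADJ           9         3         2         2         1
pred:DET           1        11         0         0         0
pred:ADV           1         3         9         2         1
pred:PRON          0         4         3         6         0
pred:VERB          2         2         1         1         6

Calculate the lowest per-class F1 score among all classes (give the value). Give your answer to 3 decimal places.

0.500

Per-class F1 score (2·TP/(2·TP+FP+FN)):
  ADJ: TP=9, FP=3+2+2+1=8, FN=1+1+0+2=4 → 18/30 = 0.6000
  DET: TP=11, FP=1+0+0+0=1, FN=3+3+4+2=12 → 22/35 = 0.6286
  ADV: TP=9, FP=1+3+2+1=7, FN=2+0+3+1=6 → 18/31 = 0.5806
  PRON: TP=6, FP=0+4+3+0=7, FN=2+0+2+1=5 → 12/24 = 0.5000
  VERB: TP=6, FP=2+2+1+1=6, FN=1+0+1+0=2 → 12/20 = 0.6000
Lowest is class 'PRON' with F1 score = 0.500.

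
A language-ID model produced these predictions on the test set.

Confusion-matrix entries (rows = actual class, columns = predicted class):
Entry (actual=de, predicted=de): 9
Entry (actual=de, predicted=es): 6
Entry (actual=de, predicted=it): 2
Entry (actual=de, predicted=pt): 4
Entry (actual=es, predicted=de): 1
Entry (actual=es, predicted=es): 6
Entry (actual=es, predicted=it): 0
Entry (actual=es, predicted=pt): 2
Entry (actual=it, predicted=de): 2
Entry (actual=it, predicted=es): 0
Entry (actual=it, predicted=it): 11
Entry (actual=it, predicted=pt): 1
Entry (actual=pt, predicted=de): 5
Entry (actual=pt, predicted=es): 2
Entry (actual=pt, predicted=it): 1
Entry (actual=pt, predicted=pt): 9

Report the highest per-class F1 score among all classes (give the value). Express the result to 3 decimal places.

0.786

Per-class F1 score (2·TP/(2·TP+FP+FN)):
  de: TP=9, FP=1+2+5=8, FN=6+2+4=12 → 18/38 = 0.4737
  es: TP=6, FP=6+0+2=8, FN=1+0+2=3 → 12/23 = 0.5217
  it: TP=11, FP=2+0+1=3, FN=2+0+1=3 → 22/28 = 0.7857
  pt: TP=9, FP=4+2+1=7, FN=5+2+1=8 → 18/33 = 0.5455
Highest is class 'it' with F1 score = 0.786.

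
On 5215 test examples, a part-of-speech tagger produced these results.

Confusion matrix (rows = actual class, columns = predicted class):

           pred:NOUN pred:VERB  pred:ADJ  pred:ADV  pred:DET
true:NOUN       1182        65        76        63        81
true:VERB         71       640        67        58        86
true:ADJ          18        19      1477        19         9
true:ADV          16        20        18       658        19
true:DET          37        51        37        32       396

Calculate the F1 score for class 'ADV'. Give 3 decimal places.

0.843

F1 score = 2·TP/(2·TP+FP+FN).
ADV: TP=658, FP=63+58+19+32=172, FN=16+20+18+19=73 → 1316/1561 = 0.8430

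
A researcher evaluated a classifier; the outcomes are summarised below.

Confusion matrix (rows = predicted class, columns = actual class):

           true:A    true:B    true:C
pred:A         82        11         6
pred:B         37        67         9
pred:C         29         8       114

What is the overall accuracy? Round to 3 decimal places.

0.725

Accuracy = trace / total = (82+67+114=263) / 363 = 263/363 = 0.725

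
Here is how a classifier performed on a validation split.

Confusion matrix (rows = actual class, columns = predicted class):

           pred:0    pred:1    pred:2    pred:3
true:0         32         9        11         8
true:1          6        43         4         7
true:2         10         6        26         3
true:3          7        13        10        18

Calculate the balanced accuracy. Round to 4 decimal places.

Balanced accuracy = mean of per-class recall.
  0: recall = 32/60 = 0.53333
  1: recall = 43/60 = 0.71667
  2: recall = 26/45 = 0.57778
  3: recall = 18/48 = 0.37500
Mean = (0.53333 + 0.71667 + 0.57778 + 0.37500) / 4 = 0.5507

0.5507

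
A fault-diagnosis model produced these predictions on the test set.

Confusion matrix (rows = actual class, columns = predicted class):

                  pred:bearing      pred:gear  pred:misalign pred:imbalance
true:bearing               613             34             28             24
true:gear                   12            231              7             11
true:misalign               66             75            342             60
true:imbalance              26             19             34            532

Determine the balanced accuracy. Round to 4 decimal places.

0.8156

Balanced accuracy = mean of per-class recall.
  bearing: recall = 613/699 = 0.87697
  gear: recall = 231/261 = 0.88506
  misalign: recall = 342/543 = 0.62983
  imbalance: recall = 532/611 = 0.87070
Mean = (0.87697 + 0.88506 + 0.62983 + 0.87070) / 4 = 0.8156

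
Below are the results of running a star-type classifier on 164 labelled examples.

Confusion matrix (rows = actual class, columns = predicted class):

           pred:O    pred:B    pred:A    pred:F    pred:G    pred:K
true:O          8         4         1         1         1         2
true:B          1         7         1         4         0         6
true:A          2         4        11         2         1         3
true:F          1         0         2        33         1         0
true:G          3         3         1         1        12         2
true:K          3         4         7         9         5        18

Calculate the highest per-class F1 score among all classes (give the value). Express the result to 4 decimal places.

Per-class F1 score (2·TP/(2·TP+FP+FN)):
  O: TP=8, FP=1+2+1+3+3=10, FN=4+1+1+1+2=9 → 16/35 = 0.45714
  B: TP=7, FP=4+4+0+3+4=15, FN=1+1+4+0+6=12 → 14/41 = 0.34146
  A: TP=11, FP=1+1+2+1+7=12, FN=2+4+2+1+3=12 → 22/46 = 0.47826
  F: TP=33, FP=1+4+2+1+9=17, FN=1+0+2+1+0=4 → 66/87 = 0.75862
  G: TP=12, FP=1+0+1+1+5=8, FN=3+3+1+1+2=10 → 24/42 = 0.57143
  K: TP=18, FP=2+6+3+0+2=13, FN=3+4+7+9+5=28 → 36/77 = 0.46753
Highest is class 'F' with F1 score = 0.7586.

0.7586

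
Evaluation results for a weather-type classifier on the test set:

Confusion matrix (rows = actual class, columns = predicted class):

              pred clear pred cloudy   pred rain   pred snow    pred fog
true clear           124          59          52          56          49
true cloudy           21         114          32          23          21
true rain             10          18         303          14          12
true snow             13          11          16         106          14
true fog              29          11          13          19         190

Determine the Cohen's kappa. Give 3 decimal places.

0.531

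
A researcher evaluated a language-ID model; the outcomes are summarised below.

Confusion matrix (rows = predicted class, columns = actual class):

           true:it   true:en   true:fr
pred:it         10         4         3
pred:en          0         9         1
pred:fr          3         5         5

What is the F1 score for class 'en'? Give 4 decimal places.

0.6429

Take TP from the diagonal, FP from the rest of the 'en' prediction marginal, FN from the rest of the 'en' actual marginal.
F1 score = 2·TP/(2·TP+FP+FN).
en: TP=9, FP=0+1=1, FN=4+5=9 → 18/28 = 0.64286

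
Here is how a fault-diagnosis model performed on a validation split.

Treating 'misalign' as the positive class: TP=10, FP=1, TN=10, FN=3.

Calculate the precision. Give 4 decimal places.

Precision = TP/(TP+FP) = 10/(10+1) = 10/11 = 0.9091

0.9091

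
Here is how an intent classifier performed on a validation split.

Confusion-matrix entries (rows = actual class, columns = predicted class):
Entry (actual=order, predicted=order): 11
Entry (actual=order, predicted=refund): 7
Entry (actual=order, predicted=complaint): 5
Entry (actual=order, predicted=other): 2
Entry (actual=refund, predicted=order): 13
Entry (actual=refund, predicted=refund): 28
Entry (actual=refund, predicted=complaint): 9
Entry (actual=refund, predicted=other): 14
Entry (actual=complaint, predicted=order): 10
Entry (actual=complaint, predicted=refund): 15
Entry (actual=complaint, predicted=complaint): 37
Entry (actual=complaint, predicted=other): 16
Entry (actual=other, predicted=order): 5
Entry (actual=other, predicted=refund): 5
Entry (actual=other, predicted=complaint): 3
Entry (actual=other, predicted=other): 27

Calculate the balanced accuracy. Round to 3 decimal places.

Balanced accuracy = mean of per-class recall.
  order: recall = 11/25 = 0.4400
  refund: recall = 28/64 = 0.4375
  complaint: recall = 37/78 = 0.4744
  other: recall = 27/40 = 0.6750
Mean = (0.4400 + 0.4375 + 0.4744 + 0.6750) / 4 = 0.507

0.507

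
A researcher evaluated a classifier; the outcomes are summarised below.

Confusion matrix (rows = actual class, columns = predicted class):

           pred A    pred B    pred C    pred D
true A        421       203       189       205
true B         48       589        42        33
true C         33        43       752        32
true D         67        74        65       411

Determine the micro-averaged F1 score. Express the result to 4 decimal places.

0.6776

Micro-averaging pools counts across classes: ΣTP=2173, ΣFP=1034, ΣFN=1034.
Micro-F1 score = 2·TP/(2·TP+FP+FN) on pooled counts = 0.6776 (equals overall accuracy in single-label multiclass).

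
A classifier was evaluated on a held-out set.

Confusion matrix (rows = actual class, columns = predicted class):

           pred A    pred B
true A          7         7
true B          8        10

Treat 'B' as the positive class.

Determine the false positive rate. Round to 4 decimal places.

FPR = FP/(FP+TN) = 7/(7+7) = 0.5000

0.5000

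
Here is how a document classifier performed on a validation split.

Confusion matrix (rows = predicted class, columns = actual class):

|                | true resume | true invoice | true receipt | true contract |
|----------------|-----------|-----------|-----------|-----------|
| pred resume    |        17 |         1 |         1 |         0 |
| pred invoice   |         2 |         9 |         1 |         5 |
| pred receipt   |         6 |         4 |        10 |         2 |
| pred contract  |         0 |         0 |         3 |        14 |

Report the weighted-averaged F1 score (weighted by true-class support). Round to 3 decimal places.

0.680

Per-class F1 score (2·TP/(2·TP+FP+FN)):
  resume: TP=17, FP=1+1+0=2, FN=2+6+0=8 → 34/44 = 0.7727
  invoice: TP=9, FP=2+1+5=8, FN=1+4+0=5 → 18/31 = 0.5806
  receipt: TP=10, FP=6+4+2=12, FN=1+1+3=5 → 20/37 = 0.5405
  contract: TP=14, FP=0+0+3=3, FN=0+5+2=7 → 28/38 = 0.7368
Weighted-F1 score = Σ (supportᵢ/N)·F1 scoreᵢ with N=75: (25/75)·0.7727 + (14/75)·0.5806 + (15/75)·0.5405 + (21/75)·0.7368 = 0.680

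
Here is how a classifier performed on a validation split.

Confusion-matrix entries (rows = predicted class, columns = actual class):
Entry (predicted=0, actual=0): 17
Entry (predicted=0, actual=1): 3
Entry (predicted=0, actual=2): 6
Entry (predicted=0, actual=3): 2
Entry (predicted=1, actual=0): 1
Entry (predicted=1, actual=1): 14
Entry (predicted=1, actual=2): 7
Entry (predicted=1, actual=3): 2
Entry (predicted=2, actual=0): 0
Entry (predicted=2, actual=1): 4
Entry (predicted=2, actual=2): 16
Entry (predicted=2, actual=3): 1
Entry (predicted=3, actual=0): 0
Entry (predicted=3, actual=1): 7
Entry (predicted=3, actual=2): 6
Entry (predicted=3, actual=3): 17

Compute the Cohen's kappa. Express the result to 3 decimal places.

Observed agreement pₒ = trace/N = 64/103 = 0.6214
Expected agreement pₑ = Σ (rowᵢ·colᵢ)/N² = (18·28 + 28·24 + 35·21 + 22·30)/103² = 0.2423
κ = (pₒ − pₑ)/(1 − pₑ) = (0.6214 − 0.2423)/(1 − 0.2423) = 0.500

0.500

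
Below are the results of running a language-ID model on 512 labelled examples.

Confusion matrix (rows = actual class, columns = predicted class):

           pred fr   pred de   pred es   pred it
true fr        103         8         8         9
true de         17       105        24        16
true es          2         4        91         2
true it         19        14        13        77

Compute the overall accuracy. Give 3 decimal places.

Accuracy = trace / total = (103+105+91+77=376) / 512 = 376/512 = 0.734

0.734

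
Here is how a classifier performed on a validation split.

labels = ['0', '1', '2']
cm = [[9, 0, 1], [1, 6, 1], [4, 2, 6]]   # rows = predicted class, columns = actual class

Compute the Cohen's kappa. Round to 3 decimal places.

Observed agreement pₒ = trace/N = 21/30 = 0.7000
Expected agreement pₑ = Σ (rowᵢ·colᵢ)/N² = (14·10 + 8·8 + 8·12)/30² = 0.3333
κ = (pₒ − pₑ)/(1 − pₑ) = (0.7000 − 0.3333)/(1 − 0.3333) = 0.550

0.550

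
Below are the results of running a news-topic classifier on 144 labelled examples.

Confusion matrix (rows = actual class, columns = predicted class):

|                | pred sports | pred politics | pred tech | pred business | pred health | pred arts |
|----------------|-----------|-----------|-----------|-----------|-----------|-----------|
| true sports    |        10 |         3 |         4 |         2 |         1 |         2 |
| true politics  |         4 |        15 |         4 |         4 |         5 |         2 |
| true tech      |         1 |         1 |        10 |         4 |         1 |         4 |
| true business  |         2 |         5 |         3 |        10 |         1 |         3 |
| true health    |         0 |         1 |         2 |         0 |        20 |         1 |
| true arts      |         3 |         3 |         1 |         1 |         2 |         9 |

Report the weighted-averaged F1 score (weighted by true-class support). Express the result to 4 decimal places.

0.5087

Per-class F1 score (2·TP/(2·TP+FP+FN)):
  sports: TP=10, FP=4+1+2+0+3=10, FN=3+4+2+1+2=12 → 20/42 = 0.47619
  politics: TP=15, FP=3+1+5+1+3=13, FN=4+4+4+5+2=19 → 30/62 = 0.48387
  tech: TP=10, FP=4+4+3+2+1=14, FN=1+1+4+1+4=11 → 20/45 = 0.44444
  business: TP=10, FP=2+4+4+0+1=11, FN=2+5+3+1+3=14 → 20/45 = 0.44444
  health: TP=20, FP=1+5+1+1+2=10, FN=0+1+2+0+1=4 → 40/54 = 0.74074
  arts: TP=9, FP=2+2+4+3+1=12, FN=3+3+1+1+2=10 → 18/40 = 0.45000
Weighted-F1 score = Σ (supportᵢ/N)·F1 scoreᵢ with N=144: (22/144)·0.47619 + (34/144)·0.48387 + (21/144)·0.44444 + (24/144)·0.44444 + (24/144)·0.74074 + (19/144)·0.45000 = 0.5087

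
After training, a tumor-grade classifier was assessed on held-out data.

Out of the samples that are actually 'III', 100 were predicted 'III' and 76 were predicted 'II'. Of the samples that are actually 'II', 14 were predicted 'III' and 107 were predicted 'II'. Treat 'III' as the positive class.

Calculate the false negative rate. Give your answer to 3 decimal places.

FNR = FN/(FN+TP) = 76/(76+100) = 0.432

0.432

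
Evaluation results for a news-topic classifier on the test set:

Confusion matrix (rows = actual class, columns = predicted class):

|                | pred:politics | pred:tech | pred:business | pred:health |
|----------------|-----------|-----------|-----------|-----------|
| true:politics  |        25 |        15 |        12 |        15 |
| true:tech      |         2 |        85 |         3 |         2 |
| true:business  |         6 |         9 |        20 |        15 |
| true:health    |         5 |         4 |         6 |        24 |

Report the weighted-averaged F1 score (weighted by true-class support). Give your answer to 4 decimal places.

Per-class F1 score (2·TP/(2·TP+FP+FN)):
  politics: TP=25, FP=2+6+5=13, FN=15+12+15=42 → 50/105 = 0.47619
  tech: TP=85, FP=15+9+4=28, FN=2+3+2=7 → 170/205 = 0.82927
  business: TP=20, FP=12+3+6=21, FN=6+9+15=30 → 40/91 = 0.43956
  health: TP=24, FP=15+2+15=32, FN=5+4+6=15 → 48/95 = 0.50526
Weighted-F1 score = Σ (supportᵢ/N)·F1 scoreᵢ with N=248: (67/248)·0.47619 + (92/248)·0.82927 + (50/248)·0.43956 + (39/248)·0.50526 = 0.6044

0.6044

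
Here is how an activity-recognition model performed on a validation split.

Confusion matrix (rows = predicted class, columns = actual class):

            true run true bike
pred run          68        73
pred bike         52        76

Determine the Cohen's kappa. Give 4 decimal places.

0.0754

Observed agreement pₒ = trace/N = 144/269 = 0.53532
Expected agreement pₑ = Σ (rowᵢ·colᵢ)/N² = (120·141 + 149·128)/269² = 0.49740
κ = (pₒ − pₑ)/(1 − pₑ) = (0.53532 − 0.49740)/(1 − 0.49740) = 0.0754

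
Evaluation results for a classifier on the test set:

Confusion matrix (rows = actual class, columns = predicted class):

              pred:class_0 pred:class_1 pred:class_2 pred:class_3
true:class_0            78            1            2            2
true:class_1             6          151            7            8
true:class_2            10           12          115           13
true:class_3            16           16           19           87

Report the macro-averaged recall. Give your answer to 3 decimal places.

Per-class recall (TP/(TP+FN)):
  class_0: TP=78, FN=1+2+2=5 → 78/83 = 0.9398
  class_1: TP=151, FN=6+7+8=21 → 151/172 = 0.8779
  class_2: TP=115, FN=10+12+13=35 → 115/150 = 0.7667
  class_3: TP=87, FN=16+16+19=51 → 87/138 = 0.6304
Macro-recall = mean = (0.9398 + 0.8779 + 0.7667 + 0.6304) / 4 = 0.804

0.804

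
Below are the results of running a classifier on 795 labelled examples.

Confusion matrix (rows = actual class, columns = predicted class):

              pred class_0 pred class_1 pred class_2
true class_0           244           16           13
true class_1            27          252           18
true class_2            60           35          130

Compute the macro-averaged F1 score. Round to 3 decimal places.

0.774

Per-class F1 score (2·TP/(2·TP+FP+FN)):
  class_0: TP=244, FP=27+60=87, FN=16+13=29 → 488/604 = 0.8079
  class_1: TP=252, FP=16+35=51, FN=27+18=45 → 504/600 = 0.8400
  class_2: TP=130, FP=13+18=31, FN=60+35=95 → 260/386 = 0.6736
Macro-F1 score = mean = (0.8079 + 0.8400 + 0.6736) / 3 = 0.774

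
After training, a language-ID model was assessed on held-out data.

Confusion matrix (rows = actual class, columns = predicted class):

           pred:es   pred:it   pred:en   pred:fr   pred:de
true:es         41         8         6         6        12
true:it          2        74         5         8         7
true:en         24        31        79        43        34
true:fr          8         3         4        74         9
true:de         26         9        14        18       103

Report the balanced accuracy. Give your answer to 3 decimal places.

0.614

Balanced accuracy = mean of per-class recall.
  es: recall = 41/73 = 0.5616
  it: recall = 74/96 = 0.7708
  en: recall = 79/211 = 0.3744
  fr: recall = 74/98 = 0.7551
  de: recall = 103/170 = 0.6059
Mean = (0.5616 + 0.7708 + 0.3744 + 0.7551 + 0.6059) / 5 = 0.614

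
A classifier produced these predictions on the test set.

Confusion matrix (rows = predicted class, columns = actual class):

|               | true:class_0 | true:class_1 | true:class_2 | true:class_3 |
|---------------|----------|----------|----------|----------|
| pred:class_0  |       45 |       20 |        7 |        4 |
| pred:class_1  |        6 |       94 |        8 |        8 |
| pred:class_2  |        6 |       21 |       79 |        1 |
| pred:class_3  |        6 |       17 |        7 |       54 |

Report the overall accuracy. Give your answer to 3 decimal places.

Accuracy = trace / total = (45+94+79+54=272) / 383 = 272/383 = 0.710

0.710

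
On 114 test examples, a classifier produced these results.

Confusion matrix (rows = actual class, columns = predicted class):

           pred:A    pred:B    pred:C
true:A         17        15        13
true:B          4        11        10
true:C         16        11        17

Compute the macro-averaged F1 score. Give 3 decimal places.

0.391

Per-class F1 score (2·TP/(2·TP+FP+FN)):
  A: TP=17, FP=4+16=20, FN=15+13=28 → 34/82 = 0.4146
  B: TP=11, FP=15+11=26, FN=4+10=14 → 22/62 = 0.3548
  C: TP=17, FP=13+10=23, FN=16+11=27 → 34/84 = 0.4048
Macro-F1 score = mean = (0.4146 + 0.3548 + 0.4048) / 3 = 0.391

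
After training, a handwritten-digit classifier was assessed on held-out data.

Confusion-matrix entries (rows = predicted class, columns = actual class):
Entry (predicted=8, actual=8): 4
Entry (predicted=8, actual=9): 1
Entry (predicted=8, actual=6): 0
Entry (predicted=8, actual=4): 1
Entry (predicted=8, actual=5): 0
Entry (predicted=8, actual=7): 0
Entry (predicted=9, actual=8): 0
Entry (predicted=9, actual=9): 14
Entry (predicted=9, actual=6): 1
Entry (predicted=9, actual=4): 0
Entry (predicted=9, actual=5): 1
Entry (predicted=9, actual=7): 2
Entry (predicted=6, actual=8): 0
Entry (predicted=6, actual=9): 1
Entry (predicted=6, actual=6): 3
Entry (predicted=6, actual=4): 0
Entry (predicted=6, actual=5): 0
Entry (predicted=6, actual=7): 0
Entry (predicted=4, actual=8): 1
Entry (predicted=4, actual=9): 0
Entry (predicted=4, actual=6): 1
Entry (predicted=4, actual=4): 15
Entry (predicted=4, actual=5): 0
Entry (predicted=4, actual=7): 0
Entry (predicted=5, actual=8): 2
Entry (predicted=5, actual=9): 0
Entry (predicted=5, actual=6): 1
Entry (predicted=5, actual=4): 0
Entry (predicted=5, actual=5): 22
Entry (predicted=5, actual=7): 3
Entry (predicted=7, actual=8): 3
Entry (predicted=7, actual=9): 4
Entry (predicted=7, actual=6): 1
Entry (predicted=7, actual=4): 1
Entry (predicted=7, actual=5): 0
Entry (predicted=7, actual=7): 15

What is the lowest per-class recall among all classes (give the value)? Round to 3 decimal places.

0.400

Per-class recall (TP/(TP+FN)):
  8: TP=4, FN=0+0+1+2+3=6 → 4/10 = 0.4000
  9: TP=14, FN=1+1+0+0+4=6 → 14/20 = 0.7000
  6: TP=3, FN=0+1+1+1+1=4 → 3/7 = 0.4286
  4: TP=15, FN=1+0+0+0+1=2 → 15/17 = 0.8824
  5: TP=22, FN=0+1+0+0+0=1 → 22/23 = 0.9565
  7: TP=15, FN=0+2+0+0+3=5 → 15/20 = 0.7500
Lowest is class '8' with recall = 0.400.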